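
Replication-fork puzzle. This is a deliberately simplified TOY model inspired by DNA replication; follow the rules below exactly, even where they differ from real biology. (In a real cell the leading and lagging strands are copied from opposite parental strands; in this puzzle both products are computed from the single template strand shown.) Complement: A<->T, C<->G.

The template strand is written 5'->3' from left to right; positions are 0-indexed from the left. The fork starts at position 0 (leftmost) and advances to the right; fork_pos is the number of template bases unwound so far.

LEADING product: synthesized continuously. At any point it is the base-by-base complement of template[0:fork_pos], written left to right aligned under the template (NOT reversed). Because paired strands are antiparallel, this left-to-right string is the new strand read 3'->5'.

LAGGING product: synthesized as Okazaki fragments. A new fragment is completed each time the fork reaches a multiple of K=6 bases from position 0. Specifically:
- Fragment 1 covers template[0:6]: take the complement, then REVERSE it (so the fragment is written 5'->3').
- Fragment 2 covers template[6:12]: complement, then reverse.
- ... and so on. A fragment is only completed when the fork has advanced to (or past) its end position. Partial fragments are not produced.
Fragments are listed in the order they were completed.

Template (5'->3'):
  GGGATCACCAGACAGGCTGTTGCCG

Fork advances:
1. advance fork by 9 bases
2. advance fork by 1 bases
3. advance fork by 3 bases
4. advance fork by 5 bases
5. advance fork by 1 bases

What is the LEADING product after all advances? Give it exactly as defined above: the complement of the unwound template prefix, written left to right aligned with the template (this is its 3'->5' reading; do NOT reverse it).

Step 1: advance 9 -> fork_pos = 0 + 9 = 9.
Step 2: advance 1 -> fork_pos = 9 + 1 = 10.
Step 3: advance 3 -> fork_pos = 10 + 3 = 13.
Step 4: advance 5 -> fork_pos = 13 + 5 = 18.
Step 5: advance 1 -> fork_pos = 18 + 1 = 19.
Unwound prefix: template[0:19] = GGGATCACCAGACAGGCTG
Complement it base by base (A<->T, C<->G), keeping left-to-right order:
  [0:5] GGGAT -> CCCTA
  [5:10] CACCA -> GTGGT
  [10:15] GACAG -> CTGTC
  [15:19] GCTG -> CGAC
Concatenate: CCCTAGTGGTCTGTCCGAC (length 19; written aligned with the template, i.e. 3'->5').

Answer: CCCTAGTGGTCTGTCCGAC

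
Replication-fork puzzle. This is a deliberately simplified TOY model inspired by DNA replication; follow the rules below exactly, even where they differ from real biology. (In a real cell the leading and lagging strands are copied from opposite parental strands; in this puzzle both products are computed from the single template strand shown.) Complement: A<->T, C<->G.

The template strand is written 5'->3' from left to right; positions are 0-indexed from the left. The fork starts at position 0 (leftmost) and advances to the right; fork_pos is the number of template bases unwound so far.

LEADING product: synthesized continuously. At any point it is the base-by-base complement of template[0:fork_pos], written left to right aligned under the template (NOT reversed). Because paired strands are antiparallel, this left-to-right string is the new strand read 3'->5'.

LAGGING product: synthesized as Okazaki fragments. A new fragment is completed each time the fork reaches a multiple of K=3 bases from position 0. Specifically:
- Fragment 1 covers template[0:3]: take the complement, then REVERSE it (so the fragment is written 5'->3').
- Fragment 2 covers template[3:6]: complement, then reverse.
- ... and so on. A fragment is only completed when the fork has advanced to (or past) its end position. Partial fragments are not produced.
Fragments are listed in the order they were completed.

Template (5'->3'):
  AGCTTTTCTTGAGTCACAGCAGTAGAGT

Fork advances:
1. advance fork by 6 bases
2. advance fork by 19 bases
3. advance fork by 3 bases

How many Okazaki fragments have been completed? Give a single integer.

Answer: 9

Derivation:
Step 1: advance 6 -> fork_pos = 0 + 6 = 6. Reached multiple(s) of 3: 3, 6 -> fragments 1-2 completed (2 total).
Step 2: advance 19 -> fork_pos = 6 + 19 = 25. Reached multiple(s) of 3: 9, 12, 15, 18, 21, 24 -> fragments 3-8 completed (8 total).
Step 3: advance 3 -> fork_pos = 25 + 3 = 28. Reached multiple(s) of 3: 27 -> fragment 9 completed (9 total).
Check: final fork_pos = 28; the multiples of 3 that are <= 28 are 3..27 -> 28 // 3 = 9 completed fragment(s).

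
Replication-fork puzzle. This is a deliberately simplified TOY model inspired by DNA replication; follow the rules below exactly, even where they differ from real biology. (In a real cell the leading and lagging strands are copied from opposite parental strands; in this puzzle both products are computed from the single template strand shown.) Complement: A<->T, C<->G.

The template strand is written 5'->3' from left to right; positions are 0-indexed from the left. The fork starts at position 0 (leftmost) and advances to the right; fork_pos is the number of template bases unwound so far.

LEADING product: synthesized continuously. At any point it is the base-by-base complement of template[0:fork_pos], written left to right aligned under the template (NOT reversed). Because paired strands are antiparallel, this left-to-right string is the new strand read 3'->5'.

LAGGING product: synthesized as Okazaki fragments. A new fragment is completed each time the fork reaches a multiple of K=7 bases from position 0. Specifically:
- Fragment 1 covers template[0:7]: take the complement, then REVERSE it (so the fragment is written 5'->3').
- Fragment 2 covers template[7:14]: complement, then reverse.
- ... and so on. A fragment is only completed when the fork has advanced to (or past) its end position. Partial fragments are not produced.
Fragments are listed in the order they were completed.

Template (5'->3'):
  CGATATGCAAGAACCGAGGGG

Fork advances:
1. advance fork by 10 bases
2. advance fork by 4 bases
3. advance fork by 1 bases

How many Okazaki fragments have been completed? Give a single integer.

Answer: 2

Derivation:
Step 1: advance 10 -> fork_pos = 0 + 10 = 10. Reached multiple(s) of 7: 7 -> fragment 1 completed (1 total).
Step 2: advance 4 -> fork_pos = 10 + 4 = 14. Reached multiple(s) of 7: 14 -> fragment 2 completed (2 total).
Step 3: advance 1 -> fork_pos = 14 + 1 = 15. Next multiple of 7 is 21 (not reached); still 2 fragment(s).
Check: final fork_pos = 15; the multiples of 7 that are <= 15 are 7..14 -> 15 // 7 = 2 completed fragment(s).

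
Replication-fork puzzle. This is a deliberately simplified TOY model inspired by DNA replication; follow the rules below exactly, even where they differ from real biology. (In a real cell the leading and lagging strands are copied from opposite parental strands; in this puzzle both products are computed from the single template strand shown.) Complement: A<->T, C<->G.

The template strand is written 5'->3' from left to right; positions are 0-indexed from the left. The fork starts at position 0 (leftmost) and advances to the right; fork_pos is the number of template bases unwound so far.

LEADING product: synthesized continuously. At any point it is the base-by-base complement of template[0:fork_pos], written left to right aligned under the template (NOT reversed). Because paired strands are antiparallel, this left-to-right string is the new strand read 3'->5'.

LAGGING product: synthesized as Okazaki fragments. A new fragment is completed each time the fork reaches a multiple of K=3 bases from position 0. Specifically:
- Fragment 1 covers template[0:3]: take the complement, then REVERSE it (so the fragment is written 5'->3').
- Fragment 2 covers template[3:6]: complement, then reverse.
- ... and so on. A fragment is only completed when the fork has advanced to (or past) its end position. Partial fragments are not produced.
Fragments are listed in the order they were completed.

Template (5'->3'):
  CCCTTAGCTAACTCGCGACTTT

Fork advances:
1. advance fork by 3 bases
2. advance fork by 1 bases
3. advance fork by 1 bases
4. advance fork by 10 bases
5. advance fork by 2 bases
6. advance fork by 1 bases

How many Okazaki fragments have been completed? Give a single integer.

Answer: 6

Derivation:
Step 1: advance 3 -> fork_pos = 0 + 3 = 3. Reached multiple(s) of 3: 3 -> fragment 1 completed (1 total).
Step 2: advance 1 -> fork_pos = 3 + 1 = 4. Next multiple of 3 is 6 (not reached); still 1 fragment(s).
Step 3: advance 1 -> fork_pos = 4 + 1 = 5. Next multiple of 3 is 6 (not reached); still 1 fragment(s).
Step 4: advance 10 -> fork_pos = 5 + 10 = 15. Reached multiple(s) of 3: 6, 9, 12, 15 -> fragments 2-5 completed (5 total).
Step 5: advance 2 -> fork_pos = 15 + 2 = 17. Next multiple of 3 is 18 (not reached); still 5 fragment(s).
Step 6: advance 1 -> fork_pos = 17 + 1 = 18. Reached multiple(s) of 3: 18 -> fragment 6 completed (6 total).
Check: final fork_pos = 18; the multiples of 3 that are <= 18 are 3..18 -> 18 // 3 = 6 completed fragment(s).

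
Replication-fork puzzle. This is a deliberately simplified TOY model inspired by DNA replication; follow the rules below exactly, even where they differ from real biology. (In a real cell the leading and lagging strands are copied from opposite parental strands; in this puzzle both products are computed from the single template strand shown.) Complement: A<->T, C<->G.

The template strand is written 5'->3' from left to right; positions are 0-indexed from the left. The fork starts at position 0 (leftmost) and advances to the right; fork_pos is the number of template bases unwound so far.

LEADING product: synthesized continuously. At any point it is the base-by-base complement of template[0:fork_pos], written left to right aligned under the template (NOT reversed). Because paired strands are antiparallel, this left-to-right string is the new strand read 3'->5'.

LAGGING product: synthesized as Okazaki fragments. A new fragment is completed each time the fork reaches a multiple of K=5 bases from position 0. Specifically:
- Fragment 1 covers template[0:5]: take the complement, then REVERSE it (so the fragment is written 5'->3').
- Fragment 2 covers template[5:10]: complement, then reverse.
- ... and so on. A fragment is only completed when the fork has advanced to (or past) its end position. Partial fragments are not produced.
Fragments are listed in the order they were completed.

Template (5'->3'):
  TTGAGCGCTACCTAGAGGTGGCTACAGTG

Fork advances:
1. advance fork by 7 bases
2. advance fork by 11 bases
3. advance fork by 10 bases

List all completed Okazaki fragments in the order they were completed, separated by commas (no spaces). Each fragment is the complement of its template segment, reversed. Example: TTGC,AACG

Step 1: advance 7 -> fork_pos = 0 + 7 = 7. Reached multiple(s) of 5: 5 -> fragment 1 completed (1 total).
Step 2: advance 11 -> fork_pos = 7 + 11 = 18. Reached multiple(s) of 5: 10, 15 -> fragments 2-3 completed (3 total).
Step 3: advance 10 -> fork_pos = 18 + 10 = 28. Reached multiple(s) of 5: 20, 25 -> fragments 4-5 completed (5 total).
Final fork_pos = 28, so 5 fragment(s) are complete. Build each: template segment -> complement -> reverse.
Fragment 1: template[0:5] = TTGAG -> complement AACTC -> reversed CTCAA
Fragment 2: template[5:10] = CGCTA -> complement GCGAT -> reversed TAGCG
Fragment 3: template[10:15] = CCTAG -> complement GGATC -> reversed CTAGG
Fragment 4: template[15:20] = AGGTG -> complement TCCAC -> reversed CACCT
Fragment 5: template[20:25] = GCTAC -> complement CGATG -> reversed GTAGC

Answer: CTCAA,TAGCG,CTAGG,CACCT,GTAGC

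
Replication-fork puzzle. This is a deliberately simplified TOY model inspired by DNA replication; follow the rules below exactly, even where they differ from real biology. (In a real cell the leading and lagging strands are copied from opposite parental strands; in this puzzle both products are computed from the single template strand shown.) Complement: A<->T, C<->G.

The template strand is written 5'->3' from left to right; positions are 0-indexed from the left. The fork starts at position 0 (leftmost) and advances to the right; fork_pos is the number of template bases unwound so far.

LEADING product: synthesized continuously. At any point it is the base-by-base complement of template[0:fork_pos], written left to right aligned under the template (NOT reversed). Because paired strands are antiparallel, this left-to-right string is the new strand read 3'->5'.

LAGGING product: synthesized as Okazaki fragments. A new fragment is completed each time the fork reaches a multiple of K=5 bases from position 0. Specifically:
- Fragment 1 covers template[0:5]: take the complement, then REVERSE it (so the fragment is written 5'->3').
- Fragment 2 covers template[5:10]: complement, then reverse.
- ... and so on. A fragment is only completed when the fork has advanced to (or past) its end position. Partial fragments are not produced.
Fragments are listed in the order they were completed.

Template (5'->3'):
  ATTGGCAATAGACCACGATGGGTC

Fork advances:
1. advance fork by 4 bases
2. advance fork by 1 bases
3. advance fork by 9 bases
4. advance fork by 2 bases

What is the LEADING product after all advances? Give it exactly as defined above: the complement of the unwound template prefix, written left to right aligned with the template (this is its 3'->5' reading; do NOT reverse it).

Answer: TAACCGTTATCTGGTG

Derivation:
Step 1: advance 4 -> fork_pos = 0 + 4 = 4.
Step 2: advance 1 -> fork_pos = 4 + 1 = 5.
Step 3: advance 9 -> fork_pos = 5 + 9 = 14.
Step 4: advance 2 -> fork_pos = 14 + 2 = 16.
Unwound prefix: template[0:16] = ATTGGCAATAGACCAC
Complement it base by base (A<->T, C<->G), keeping left-to-right order:
  [0:5] ATTGG -> TAACC
  [5:10] CAATA -> GTTAT
  [10:15] GACCA -> CTGGT
  [15:16] C -> G
Concatenate: TAACCGTTATCTGGTG (length 16; written aligned with the template, i.e. 3'->5').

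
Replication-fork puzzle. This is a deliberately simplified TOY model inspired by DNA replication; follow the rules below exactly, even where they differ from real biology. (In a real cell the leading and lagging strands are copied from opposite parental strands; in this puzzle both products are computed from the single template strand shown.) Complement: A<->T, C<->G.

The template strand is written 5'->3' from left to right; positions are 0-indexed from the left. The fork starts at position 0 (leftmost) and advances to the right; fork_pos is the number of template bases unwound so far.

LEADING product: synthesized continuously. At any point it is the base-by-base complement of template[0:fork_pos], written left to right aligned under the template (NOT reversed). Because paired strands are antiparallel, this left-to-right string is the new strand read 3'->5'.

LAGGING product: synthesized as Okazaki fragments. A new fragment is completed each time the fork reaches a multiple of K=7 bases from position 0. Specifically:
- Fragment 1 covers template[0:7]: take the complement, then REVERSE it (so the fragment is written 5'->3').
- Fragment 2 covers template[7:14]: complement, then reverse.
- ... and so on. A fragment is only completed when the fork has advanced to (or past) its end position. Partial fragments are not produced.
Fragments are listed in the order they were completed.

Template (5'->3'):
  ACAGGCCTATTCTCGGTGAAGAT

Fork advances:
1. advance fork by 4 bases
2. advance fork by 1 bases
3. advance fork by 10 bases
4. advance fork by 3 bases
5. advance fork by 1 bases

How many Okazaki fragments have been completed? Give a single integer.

Answer: 2

Derivation:
Step 1: advance 4 -> fork_pos = 0 + 4 = 4. Next multiple of 7 is 7 (not reached); still 0 fragment(s).
Step 2: advance 1 -> fork_pos = 4 + 1 = 5. Next multiple of 7 is 7 (not reached); still 0 fragment(s).
Step 3: advance 10 -> fork_pos = 5 + 10 = 15. Reached multiple(s) of 7: 7, 14 -> fragments 1-2 completed (2 total).
Step 4: advance 3 -> fork_pos = 15 + 3 = 18. Next multiple of 7 is 21 (not reached); still 2 fragment(s).
Step 5: advance 1 -> fork_pos = 18 + 1 = 19. Next multiple of 7 is 21 (not reached); still 2 fragment(s).
Check: final fork_pos = 19; the multiples of 7 that are <= 19 are 7..14 -> 19 // 7 = 2 completed fragment(s).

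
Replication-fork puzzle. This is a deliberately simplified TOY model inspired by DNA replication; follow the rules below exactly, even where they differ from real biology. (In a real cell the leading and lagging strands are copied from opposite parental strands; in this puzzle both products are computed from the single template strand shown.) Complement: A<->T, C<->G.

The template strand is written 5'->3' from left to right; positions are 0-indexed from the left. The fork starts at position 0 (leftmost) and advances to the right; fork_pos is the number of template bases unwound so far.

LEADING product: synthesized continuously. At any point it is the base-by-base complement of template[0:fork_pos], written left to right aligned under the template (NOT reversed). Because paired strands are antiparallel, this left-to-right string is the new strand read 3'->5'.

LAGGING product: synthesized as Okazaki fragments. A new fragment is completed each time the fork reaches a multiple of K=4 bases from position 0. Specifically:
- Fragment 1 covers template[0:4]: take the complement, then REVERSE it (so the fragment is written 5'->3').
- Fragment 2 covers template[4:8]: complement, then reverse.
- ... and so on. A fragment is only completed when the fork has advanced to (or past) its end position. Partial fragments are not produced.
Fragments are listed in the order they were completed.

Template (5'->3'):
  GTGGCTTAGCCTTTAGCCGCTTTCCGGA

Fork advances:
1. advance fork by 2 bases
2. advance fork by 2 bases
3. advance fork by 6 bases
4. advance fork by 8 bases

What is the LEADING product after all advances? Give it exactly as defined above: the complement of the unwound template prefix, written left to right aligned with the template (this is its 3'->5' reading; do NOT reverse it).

Step 1: advance 2 -> fork_pos = 0 + 2 = 2.
Step 2: advance 2 -> fork_pos = 2 + 2 = 4.
Step 3: advance 6 -> fork_pos = 4 + 6 = 10.
Step 4: advance 8 -> fork_pos = 10 + 8 = 18.
Unwound prefix: template[0:18] = GTGGCTTAGCCTTTAGCC
Complement it base by base (A<->T, C<->G), keeping left-to-right order:
  [0:5] GTGGC -> CACCG
  [5:10] TTAGC -> AATCG
  [10:15] CTTTA -> GAAAT
  [15:18] GCC -> CGG
Concatenate: CACCGAATCGGAAATCGG (length 18; written aligned with the template, i.e. 3'->5').

Answer: CACCGAATCGGAAATCGG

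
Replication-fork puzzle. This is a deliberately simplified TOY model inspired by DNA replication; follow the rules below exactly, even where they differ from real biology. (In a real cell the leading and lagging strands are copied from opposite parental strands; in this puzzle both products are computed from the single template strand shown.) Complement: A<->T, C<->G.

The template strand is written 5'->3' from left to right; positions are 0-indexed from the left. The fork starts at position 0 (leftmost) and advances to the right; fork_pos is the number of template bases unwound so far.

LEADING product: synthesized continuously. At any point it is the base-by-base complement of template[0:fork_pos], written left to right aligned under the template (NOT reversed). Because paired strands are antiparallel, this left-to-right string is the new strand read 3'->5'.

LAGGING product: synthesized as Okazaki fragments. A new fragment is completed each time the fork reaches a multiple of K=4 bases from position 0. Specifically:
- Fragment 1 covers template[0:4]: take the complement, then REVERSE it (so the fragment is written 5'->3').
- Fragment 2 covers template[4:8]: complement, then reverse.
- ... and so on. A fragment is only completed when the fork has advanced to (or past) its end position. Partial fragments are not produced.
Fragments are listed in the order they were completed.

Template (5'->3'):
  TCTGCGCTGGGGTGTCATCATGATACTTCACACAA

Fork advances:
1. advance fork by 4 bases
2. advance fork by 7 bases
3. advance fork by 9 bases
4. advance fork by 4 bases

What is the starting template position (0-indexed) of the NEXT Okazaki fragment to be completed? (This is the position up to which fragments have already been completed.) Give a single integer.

Answer: 24

Derivation:
Step 1: advance 4 -> fork_pos = 0 + 4 = 4. Reached multiple(s) of 4: 4 -> fragment 1 completed (1 total).
Step 2: advance 7 -> fork_pos = 4 + 7 = 11. Reached multiple(s) of 4: 8 -> fragment 2 completed (2 total).
Step 3: advance 9 -> fork_pos = 11 + 9 = 20. Reached multiple(s) of 4: 12, 16, 20 -> fragments 3-5 completed (5 total).
Step 4: advance 4 -> fork_pos = 20 + 4 = 24. Reached multiple(s) of 4: 24 -> fragment 6 completed (6 total).
6 fragment(s) completed, covering template[0:24] (6 x 4 = 24). The next fragment, fragment 7, covers template[24:28], so it starts at position 24.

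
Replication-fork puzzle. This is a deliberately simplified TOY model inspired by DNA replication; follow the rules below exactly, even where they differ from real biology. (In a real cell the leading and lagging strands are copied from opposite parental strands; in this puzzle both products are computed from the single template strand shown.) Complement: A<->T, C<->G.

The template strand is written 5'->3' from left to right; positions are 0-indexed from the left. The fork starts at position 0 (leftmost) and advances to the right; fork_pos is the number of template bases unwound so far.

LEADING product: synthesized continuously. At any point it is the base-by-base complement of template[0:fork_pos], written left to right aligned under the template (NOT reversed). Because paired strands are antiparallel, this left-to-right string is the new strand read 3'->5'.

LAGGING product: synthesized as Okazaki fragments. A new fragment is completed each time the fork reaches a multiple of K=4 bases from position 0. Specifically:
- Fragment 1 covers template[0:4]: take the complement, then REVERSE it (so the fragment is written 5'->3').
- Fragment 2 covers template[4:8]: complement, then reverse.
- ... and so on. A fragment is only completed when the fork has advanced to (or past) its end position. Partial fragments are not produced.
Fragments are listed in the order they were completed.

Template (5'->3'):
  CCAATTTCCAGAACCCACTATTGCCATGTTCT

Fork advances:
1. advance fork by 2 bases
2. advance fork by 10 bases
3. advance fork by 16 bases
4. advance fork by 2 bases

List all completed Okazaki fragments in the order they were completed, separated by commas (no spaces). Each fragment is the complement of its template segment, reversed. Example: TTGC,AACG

Answer: TTGG,GAAA,TCTG,GGGT,TAGT,GCAA,CATG

Derivation:
Step 1: advance 2 -> fork_pos = 0 + 2 = 2. Next multiple of 4 is 4 (not reached); still 0 fragment(s).
Step 2: advance 10 -> fork_pos = 2 + 10 = 12. Reached multiple(s) of 4: 4, 8, 12 -> fragments 1-3 completed (3 total).
Step 3: advance 16 -> fork_pos = 12 + 16 = 28. Reached multiple(s) of 4: 16, 20, 24, 28 -> fragments 4-7 completed (7 total).
Step 4: advance 2 -> fork_pos = 28 + 2 = 30. Next multiple of 4 is 32 (not reached); still 7 fragment(s).
Final fork_pos = 30, so 7 fragment(s) are complete. Build each: template segment -> complement -> reverse.
Fragment 1: template[0:4] = CCAA -> complement GGTT -> reversed TTGG
Fragment 2: template[4:8] = TTTC -> complement AAAG -> reversed GAAA
Fragment 3: template[8:12] = CAGA -> complement GTCT -> reversed TCTG
Fragment 4: template[12:16] = ACCC -> complement TGGG -> reversed GGGT
Fragment 5: template[16:20] = ACTA -> complement TGAT -> reversed TAGT
Fragment 6: template[20:24] = TTGC -> complement AACG -> reversed GCAA
Fragment 7: template[24:28] = CATG -> complement GTAC -> reversed CATG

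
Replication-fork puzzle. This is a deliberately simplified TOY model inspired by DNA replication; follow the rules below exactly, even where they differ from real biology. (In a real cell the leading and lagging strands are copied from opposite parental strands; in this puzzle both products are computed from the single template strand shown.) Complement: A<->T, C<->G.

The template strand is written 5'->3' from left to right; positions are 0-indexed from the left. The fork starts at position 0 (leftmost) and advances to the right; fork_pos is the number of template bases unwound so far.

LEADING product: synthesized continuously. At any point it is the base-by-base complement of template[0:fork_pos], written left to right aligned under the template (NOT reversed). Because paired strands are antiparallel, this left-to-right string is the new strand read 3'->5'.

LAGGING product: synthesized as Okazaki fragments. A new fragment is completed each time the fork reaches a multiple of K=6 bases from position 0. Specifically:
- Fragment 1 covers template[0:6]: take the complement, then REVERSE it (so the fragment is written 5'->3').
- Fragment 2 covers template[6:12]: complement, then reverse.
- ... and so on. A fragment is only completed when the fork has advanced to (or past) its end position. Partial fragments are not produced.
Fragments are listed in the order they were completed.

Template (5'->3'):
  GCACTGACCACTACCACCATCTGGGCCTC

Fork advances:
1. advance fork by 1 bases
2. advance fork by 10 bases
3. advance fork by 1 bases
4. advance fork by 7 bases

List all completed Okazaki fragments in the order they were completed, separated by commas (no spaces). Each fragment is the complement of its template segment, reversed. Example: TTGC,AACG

Step 1: advance 1 -> fork_pos = 0 + 1 = 1. Next multiple of 6 is 6 (not reached); still 0 fragment(s).
Step 2: advance 10 -> fork_pos = 1 + 10 = 11. Reached multiple(s) of 6: 6 -> fragment 1 completed (1 total).
Step 3: advance 1 -> fork_pos = 11 + 1 = 12. Reached multiple(s) of 6: 12 -> fragment 2 completed (2 total).
Step 4: advance 7 -> fork_pos = 12 + 7 = 19. Reached multiple(s) of 6: 18 -> fragment 3 completed (3 total).
Final fork_pos = 19, so 3 fragment(s) are complete. Build each: template segment -> complement -> reverse.
Fragment 1: template[0:6] = GCACTG -> complement CGTGAC -> reversed CAGTGC
Fragment 2: template[6:12] = ACCACT -> complement TGGTGA -> reversed AGTGGT
Fragment 3: template[12:18] = ACCACC -> complement TGGTGG -> reversed GGTGGT

Answer: CAGTGC,AGTGGT,GGTGGT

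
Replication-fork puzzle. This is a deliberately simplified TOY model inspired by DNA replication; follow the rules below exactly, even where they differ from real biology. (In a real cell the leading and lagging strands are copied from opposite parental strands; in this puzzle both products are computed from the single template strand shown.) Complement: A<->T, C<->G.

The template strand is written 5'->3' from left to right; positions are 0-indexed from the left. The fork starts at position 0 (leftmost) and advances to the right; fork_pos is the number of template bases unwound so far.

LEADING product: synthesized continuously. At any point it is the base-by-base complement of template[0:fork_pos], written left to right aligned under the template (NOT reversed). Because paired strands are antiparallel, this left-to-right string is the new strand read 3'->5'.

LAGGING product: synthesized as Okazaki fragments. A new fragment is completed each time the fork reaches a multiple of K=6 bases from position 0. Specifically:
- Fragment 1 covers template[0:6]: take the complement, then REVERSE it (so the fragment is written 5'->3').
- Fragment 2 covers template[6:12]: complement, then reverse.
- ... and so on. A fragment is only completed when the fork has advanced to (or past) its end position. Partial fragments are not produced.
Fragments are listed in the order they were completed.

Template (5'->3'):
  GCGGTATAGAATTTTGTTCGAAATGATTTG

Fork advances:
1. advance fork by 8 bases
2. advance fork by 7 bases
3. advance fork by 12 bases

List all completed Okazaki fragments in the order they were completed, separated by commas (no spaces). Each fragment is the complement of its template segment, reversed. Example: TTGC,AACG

Step 1: advance 8 -> fork_pos = 0 + 8 = 8. Reached multiple(s) of 6: 6 -> fragment 1 completed (1 total).
Step 2: advance 7 -> fork_pos = 8 + 7 = 15. Reached multiple(s) of 6: 12 -> fragment 2 completed (2 total).
Step 3: advance 12 -> fork_pos = 15 + 12 = 27. Reached multiple(s) of 6: 18, 24 -> fragments 3-4 completed (4 total).
Final fork_pos = 27, so 4 fragment(s) are complete. Build each: template segment -> complement -> reverse.
Fragment 1: template[0:6] = GCGGTA -> complement CGCCAT -> reversed TACCGC
Fragment 2: template[6:12] = TAGAAT -> complement ATCTTA -> reversed ATTCTA
Fragment 3: template[12:18] = TTTGTT -> complement AAACAA -> reversed AACAAA
Fragment 4: template[18:24] = CGAAAT -> complement GCTTTA -> reversed ATTTCG

Answer: TACCGC,ATTCTA,AACAAA,ATTTCG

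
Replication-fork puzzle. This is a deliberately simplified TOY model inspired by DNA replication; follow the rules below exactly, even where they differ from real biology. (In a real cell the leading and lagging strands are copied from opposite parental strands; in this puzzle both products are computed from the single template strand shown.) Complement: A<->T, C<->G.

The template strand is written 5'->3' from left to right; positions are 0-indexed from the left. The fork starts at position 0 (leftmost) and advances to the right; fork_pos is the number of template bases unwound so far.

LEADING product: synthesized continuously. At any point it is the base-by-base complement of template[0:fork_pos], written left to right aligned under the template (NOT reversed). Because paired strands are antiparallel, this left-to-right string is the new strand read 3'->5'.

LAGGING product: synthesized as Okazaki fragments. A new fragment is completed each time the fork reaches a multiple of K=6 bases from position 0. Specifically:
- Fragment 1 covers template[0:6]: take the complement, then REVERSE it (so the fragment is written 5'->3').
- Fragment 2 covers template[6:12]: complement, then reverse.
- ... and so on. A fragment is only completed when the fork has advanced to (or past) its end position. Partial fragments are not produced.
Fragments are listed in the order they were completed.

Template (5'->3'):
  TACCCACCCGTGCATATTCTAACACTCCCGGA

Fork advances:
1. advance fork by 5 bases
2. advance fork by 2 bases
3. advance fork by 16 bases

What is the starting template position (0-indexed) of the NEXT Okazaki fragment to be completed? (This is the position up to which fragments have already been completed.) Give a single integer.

Step 1: advance 5 -> fork_pos = 0 + 5 = 5. Next multiple of 6 is 6 (not reached); still 0 fragment(s).
Step 2: advance 2 -> fork_pos = 5 + 2 = 7. Reached multiple(s) of 6: 6 -> fragment 1 completed (1 total).
Step 3: advance 16 -> fork_pos = 7 + 16 = 23. Reached multiple(s) of 6: 12, 18 -> fragments 2-3 completed (3 total).
3 fragment(s) completed, covering template[0:18] (3 x 6 = 18). The next fragment, fragment 4, covers template[18:24], so it starts at position 18.

Answer: 18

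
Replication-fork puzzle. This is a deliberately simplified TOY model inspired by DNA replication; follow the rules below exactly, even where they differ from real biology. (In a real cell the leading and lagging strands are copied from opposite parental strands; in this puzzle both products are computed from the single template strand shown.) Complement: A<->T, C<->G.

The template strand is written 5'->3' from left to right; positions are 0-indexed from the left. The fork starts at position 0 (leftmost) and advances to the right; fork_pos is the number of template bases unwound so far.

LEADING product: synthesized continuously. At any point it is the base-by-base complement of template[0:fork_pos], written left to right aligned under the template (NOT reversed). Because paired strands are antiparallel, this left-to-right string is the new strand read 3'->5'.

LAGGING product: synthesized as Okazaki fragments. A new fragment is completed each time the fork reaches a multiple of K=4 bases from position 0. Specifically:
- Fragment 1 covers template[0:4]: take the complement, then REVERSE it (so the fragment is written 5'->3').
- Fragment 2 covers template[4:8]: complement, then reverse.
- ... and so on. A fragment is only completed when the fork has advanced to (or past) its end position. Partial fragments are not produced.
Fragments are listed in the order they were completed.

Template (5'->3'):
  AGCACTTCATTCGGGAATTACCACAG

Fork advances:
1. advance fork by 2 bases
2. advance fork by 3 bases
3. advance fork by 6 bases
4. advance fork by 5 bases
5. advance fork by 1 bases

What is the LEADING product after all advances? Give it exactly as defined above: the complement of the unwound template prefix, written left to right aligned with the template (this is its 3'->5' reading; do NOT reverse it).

Step 1: advance 2 -> fork_pos = 0 + 2 = 2.
Step 2: advance 3 -> fork_pos = 2 + 3 = 5.
Step 3: advance 6 -> fork_pos = 5 + 6 = 11.
Step 4: advance 5 -> fork_pos = 11 + 5 = 16.
Step 5: advance 1 -> fork_pos = 16 + 1 = 17.
Unwound prefix: template[0:17] = AGCACTTCATTCGGGAA
Complement it base by base (A<->T, C<->G), keeping left-to-right order:
  [0:5] AGCAC -> TCGTG
  [5:10] TTCAT -> AAGTA
  [10:15] TCGGG -> AGCCC
  [15:17] AA -> TT
Concatenate: TCGTGAAGTAAGCCCTT (length 17; written aligned with the template, i.e. 3'->5').

Answer: TCGTGAAGTAAGCCCTT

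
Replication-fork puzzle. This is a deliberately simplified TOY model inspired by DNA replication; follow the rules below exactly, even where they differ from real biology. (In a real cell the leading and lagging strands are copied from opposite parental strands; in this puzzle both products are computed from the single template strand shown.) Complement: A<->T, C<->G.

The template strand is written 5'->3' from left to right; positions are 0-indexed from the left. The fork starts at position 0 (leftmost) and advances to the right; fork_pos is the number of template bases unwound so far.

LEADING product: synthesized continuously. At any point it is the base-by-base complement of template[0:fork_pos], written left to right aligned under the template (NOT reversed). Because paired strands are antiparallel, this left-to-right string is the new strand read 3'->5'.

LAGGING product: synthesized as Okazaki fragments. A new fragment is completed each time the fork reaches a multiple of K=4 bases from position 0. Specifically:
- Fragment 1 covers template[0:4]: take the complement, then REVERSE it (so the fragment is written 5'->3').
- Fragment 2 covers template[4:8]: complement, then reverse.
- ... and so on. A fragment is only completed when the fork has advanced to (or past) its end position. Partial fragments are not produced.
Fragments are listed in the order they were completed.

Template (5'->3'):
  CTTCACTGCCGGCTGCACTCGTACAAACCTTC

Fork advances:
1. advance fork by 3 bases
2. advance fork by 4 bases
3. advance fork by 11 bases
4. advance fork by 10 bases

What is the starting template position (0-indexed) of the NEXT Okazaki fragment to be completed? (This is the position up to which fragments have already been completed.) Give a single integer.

Answer: 28

Derivation:
Step 1: advance 3 -> fork_pos = 0 + 3 = 3. Next multiple of 4 is 4 (not reached); still 0 fragment(s).
Step 2: advance 4 -> fork_pos = 3 + 4 = 7. Reached multiple(s) of 4: 4 -> fragment 1 completed (1 total).
Step 3: advance 11 -> fork_pos = 7 + 11 = 18. Reached multiple(s) of 4: 8, 12, 16 -> fragments 2-4 completed (4 total).
Step 4: advance 10 -> fork_pos = 18 + 10 = 28. Reached multiple(s) of 4: 20, 24, 28 -> fragments 5-7 completed (7 total).
7 fragment(s) completed, covering template[0:28] (7 x 4 = 28). The next fragment, fragment 8, covers template[28:32], so it starts at position 28.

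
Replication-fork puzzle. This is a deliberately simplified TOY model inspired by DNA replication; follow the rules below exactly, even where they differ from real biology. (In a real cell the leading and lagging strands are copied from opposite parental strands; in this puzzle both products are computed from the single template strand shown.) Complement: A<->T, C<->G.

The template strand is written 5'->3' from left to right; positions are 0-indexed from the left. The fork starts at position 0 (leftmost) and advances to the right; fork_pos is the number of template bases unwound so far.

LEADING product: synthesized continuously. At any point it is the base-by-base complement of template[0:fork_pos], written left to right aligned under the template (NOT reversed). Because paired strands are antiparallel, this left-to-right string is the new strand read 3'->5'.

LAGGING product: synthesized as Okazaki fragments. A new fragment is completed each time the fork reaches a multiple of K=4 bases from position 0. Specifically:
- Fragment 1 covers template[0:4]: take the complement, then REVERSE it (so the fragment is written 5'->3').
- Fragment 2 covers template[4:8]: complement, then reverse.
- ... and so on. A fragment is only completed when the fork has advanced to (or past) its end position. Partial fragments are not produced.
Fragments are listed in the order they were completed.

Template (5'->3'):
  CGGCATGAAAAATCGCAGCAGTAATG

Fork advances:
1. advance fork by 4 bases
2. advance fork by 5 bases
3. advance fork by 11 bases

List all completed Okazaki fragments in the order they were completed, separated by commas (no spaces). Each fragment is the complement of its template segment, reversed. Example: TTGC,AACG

Step 1: advance 4 -> fork_pos = 0 + 4 = 4. Reached multiple(s) of 4: 4 -> fragment 1 completed (1 total).
Step 2: advance 5 -> fork_pos = 4 + 5 = 9. Reached multiple(s) of 4: 8 -> fragment 2 completed (2 total).
Step 3: advance 11 -> fork_pos = 9 + 11 = 20. Reached multiple(s) of 4: 12, 16, 20 -> fragments 3-5 completed (5 total).
Final fork_pos = 20, so 5 fragment(s) are complete. Build each: template segment -> complement -> reverse.
Fragment 1: template[0:4] = CGGC -> complement GCCG -> reversed GCCG
Fragment 2: template[4:8] = ATGA -> complement TACT -> reversed TCAT
Fragment 3: template[8:12] = AAAA -> complement TTTT -> reversed TTTT
Fragment 4: template[12:16] = TCGC -> complement AGCG -> reversed GCGA
Fragment 5: template[16:20] = AGCA -> complement TCGT -> reversed TGCT

Answer: GCCG,TCAT,TTTT,GCGA,TGCT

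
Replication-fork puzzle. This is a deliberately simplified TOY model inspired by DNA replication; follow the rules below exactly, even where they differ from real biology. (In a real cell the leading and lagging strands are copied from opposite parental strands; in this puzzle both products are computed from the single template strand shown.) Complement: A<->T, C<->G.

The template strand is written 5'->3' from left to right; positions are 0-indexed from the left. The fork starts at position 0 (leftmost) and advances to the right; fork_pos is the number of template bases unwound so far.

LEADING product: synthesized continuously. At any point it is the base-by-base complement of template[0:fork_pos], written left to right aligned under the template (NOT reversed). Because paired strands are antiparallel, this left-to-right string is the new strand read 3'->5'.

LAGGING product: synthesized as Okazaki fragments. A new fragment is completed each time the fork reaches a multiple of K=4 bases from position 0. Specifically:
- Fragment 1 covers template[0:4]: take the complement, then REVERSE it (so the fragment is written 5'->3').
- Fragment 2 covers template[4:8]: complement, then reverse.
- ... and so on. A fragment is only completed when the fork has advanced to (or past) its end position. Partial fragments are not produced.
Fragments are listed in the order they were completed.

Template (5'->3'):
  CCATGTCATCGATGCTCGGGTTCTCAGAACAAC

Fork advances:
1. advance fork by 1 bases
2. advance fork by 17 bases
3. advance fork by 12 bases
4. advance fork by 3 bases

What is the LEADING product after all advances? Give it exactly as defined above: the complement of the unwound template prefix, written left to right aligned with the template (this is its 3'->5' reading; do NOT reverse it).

Answer: GGTACAGTAGCTACGAGCCCAAGAGTCTTGTTG

Derivation:
Step 1: advance 1 -> fork_pos = 0 + 1 = 1.
Step 2: advance 17 -> fork_pos = 1 + 17 = 18.
Step 3: advance 12 -> fork_pos = 18 + 12 = 30.
Step 4: advance 3 -> fork_pos = 30 + 3 = 33.
Unwound prefix: template[0:33] = CCATGTCATCGATGCTCGGGTTCTCAGAACAAC
Complement it base by base (A<->T, C<->G), keeping left-to-right order:
  [0:5] CCATG -> GGTAC
  [5:10] TCATC -> AGTAG
  [10:15] GATGC -> CTACG
  [15:20] TCGGG -> AGCCC
  [20:25] TTCTC -> AAGAG
  [25:30] AGAAC -> TCTTG
  [30:33] AAC -> TTG
Concatenate: GGTACAGTAGCTACGAGCCCAAGAGTCTTGTTG (length 33; written aligned with the template, i.e. 3'->5').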